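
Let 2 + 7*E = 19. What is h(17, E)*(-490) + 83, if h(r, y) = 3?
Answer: -1387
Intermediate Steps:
E = 17/7 (E = -2/7 + (⅐)*19 = -2/7 + 19/7 = 17/7 ≈ 2.4286)
h(17, E)*(-490) + 83 = 3*(-490) + 83 = -1470 + 83 = -1387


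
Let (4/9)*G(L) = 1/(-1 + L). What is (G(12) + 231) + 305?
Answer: 23593/44 ≈ 536.20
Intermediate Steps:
G(L) = 9/(4*(-1 + L))
(G(12) + 231) + 305 = (9/(4*(-1 + 12)) + 231) + 305 = ((9/4)/11 + 231) + 305 = ((9/4)*(1/11) + 231) + 305 = (9/44 + 231) + 305 = 10173/44 + 305 = 23593/44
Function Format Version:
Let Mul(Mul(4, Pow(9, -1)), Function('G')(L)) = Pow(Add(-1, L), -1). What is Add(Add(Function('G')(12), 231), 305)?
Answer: Rational(23593, 44) ≈ 536.20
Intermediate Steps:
Function('G')(L) = Mul(Rational(9, 4), Pow(Add(-1, L), -1))
Add(Add(Function('G')(12), 231), 305) = Add(Add(Mul(Rational(9, 4), Pow(Add(-1, 12), -1)), 231), 305) = Add(Add(Mul(Rational(9, 4), Pow(11, -1)), 231), 305) = Add(Add(Mul(Rational(9, 4), Rational(1, 11)), 231), 305) = Add(Add(Rational(9, 44), 231), 305) = Add(Rational(10173, 44), 305) = Rational(23593, 44)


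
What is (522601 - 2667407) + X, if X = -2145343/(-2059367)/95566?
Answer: -422109545856000589/196805466722 ≈ -2.1448e+6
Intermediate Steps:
X = 2145343/196805466722 (X = -2145343*(-1/2059367)*(1/95566) = (2145343/2059367)*(1/95566) = 2145343/196805466722 ≈ 1.0901e-5)
(522601 - 2667407) + X = (522601 - 2667407) + 2145343/196805466722 = -2144806 + 2145343/196805466722 = -422109545856000589/196805466722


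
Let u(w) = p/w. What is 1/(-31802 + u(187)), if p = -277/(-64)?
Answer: -11968/380606059 ≈ -3.1445e-5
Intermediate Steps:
p = 277/64 (p = -277*(-1/64) = 277/64 ≈ 4.3281)
u(w) = 277/(64*w)
1/(-31802 + u(187)) = 1/(-31802 + (277/64)/187) = 1/(-31802 + (277/64)*(1/187)) = 1/(-31802 + 277/11968) = 1/(-380606059/11968) = -11968/380606059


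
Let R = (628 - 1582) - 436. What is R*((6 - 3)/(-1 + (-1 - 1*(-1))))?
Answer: 4170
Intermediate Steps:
R = -1390 (R = -954 - 436 = -1390)
R*((6 - 3)/(-1 + (-1 - 1*(-1)))) = -1390*(6 - 3)/(-1 + (-1 - 1*(-1))) = -4170/(-1 + (-1 + 1)) = -4170/(-1 + 0) = -4170/(-1) = -4170*(-1) = -1390*(-3) = 4170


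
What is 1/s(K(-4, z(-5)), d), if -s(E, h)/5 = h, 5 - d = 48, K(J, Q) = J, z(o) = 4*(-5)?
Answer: 1/215 ≈ 0.0046512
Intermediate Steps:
z(o) = -20
d = -43 (d = 5 - 1*48 = 5 - 48 = -43)
s(E, h) = -5*h
1/s(K(-4, z(-5)), d) = 1/(-5*(-43)) = 1/215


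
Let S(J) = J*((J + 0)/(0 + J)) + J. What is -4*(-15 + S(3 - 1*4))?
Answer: 68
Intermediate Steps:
S(J) = 2*J (S(J) = J*(J/J) + J = J*1 + J = J + J = 2*J)
-4*(-15 + S(3 - 1*4)) = -4*(-15 + 2*(3 - 1*4)) = -4*(-15 + 2*(3 - 4)) = -4*(-15 + 2*(-1)) = -4*(-15 - 2) = -4*(-17) = 68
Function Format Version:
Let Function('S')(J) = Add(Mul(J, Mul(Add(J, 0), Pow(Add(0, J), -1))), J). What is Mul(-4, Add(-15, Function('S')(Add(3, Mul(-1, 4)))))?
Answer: 68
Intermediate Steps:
Function('S')(J) = Mul(2, J) (Function('S')(J) = Add(Mul(J, Mul(J, Pow(J, -1))), J) = Add(Mul(J, 1), J) = Add(J, J) = Mul(2, J))
Mul(-4, Add(-15, Function('S')(Add(3, Mul(-1, 4))))) = Mul(-4, Add(-15, Mul(2, Add(3, Mul(-1, 4))))) = Mul(-4, Add(-15, Mul(2, Add(3, -4)))) = Mul(-4, Add(-15, Mul(2, -1))) = Mul(-4, Add(-15, -2)) = Mul(-4, -17) = 68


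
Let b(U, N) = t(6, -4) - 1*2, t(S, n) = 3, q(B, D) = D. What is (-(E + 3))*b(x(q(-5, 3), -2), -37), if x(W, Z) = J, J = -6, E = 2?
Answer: -5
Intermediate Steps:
x(W, Z) = -6
b(U, N) = 1 (b(U, N) = 3 - 1*2 = 3 - 2 = 1)
(-(E + 3))*b(x(q(-5, 3), -2), -37) = -(2 + 3)*1 = -1*5*1 = -5*1 = -5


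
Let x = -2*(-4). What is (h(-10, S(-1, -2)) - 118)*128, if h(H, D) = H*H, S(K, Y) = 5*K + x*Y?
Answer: -2304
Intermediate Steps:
x = 8
S(K, Y) = 5*K + 8*Y
h(H, D) = H**2
(h(-10, S(-1, -2)) - 118)*128 = ((-10)**2 - 118)*128 = (100 - 118)*128 = -18*128 = -2304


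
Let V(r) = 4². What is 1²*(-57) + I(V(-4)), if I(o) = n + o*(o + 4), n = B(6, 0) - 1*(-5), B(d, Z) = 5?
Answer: 273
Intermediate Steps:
V(r) = 16
n = 10 (n = 5 - 1*(-5) = 5 + 5 = 10)
I(o) = 10 + o*(4 + o) (I(o) = 10 + o*(o + 4) = 10 + o*(4 + o))
1²*(-57) + I(V(-4)) = 1²*(-57) + (10 + 16² + 4*16) = 1*(-57) + (10 + 256 + 64) = -57 + 330 = 273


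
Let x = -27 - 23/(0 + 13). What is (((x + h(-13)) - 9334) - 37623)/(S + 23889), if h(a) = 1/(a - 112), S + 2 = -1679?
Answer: -4771993/2255500 ≈ -2.1157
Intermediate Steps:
S = -1681 (S = -2 - 1679 = -1681)
h(a) = 1/(-112 + a)
x = -374/13 (x = -27 - 23/13 = -374/13 ≈ -28.769)
(((x + h(-13)) - 9334) - 37623)/(S + 23889) = (((-374/13 + 1/(-112 - 13)) - 9334) - 37623)/(-1681 + 23889) = (((-374/13 + 1/(-125)) - 9334) - 37623)/22208 = (((-374/13 - 1/125) - 9334) - 37623)*(1/22208) = ((-46763/1625 - 9334) - 37623)*(1/22208) = (-15214513/1625 - 37623)*(1/22208) = -76351888/1625*1/22208 = -4771993/2255500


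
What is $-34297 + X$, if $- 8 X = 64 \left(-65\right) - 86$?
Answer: $- \frac{135065}{4} \approx -33766.0$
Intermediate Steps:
$X = \frac{2123}{4}$ ($X = - \frac{64 \left(-65\right) - 86}{8} = - \frac{-4160 - 86}{8} = \left(- \frac{1}{8}\right) \left(-4246\right) = \frac{2123}{4} \approx 530.75$)
$-34297 + X = -34297 + \frac{2123}{4} = - \frac{135065}{4}$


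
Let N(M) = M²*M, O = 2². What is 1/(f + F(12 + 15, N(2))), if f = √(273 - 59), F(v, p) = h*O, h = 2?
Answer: -4/75 + √214/150 ≈ 0.044192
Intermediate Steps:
O = 4
N(M) = M³
F(v, p) = 8 (F(v, p) = 2*4 = 8)
f = √214 ≈ 14.629
1/(f + F(12 + 15, N(2))) = 1/(√214 + 8) = 1/(8 + √214)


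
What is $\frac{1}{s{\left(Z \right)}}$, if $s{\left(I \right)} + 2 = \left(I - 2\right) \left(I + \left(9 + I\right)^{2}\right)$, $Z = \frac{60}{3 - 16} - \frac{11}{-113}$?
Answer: $- \frac{3170044709}{328053415643} \approx -0.0096632$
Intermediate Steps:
$Z = - \frac{6637}{1469}$ ($Z = \frac{60}{-13} - - \frac{11}{113} = 60 \left(- \frac{1}{13}\right) + \frac{11}{113} = - \frac{60}{13} + \frac{11}{113} = - \frac{6637}{1469} \approx -4.518$)
$s{\left(I \right)} = -2 + \left(-2 + I\right) \left(I + \left(9 + I\right)^{2}\right)$ ($s{\left(I \right)} = -2 + \left(I - 2\right) \left(I + \left(9 + I\right)^{2}\right) = -2 + \left(-2 + I\right) \left(I + \left(9 + I\right)^{2}\right)$)
$\frac{1}{s{\left(Z \right)}} = \frac{1}{-164 + \left(- \frac{6637}{1469}\right)^{3} + 17 \left(- \frac{6637}{1469}\right)^{2} + 43 \left(- \frac{6637}{1469}\right)} = \frac{1}{-164 - \frac{292358316853}{3170044709} + 17 \cdot \frac{44049769}{2157961} - \frac{285391}{1469}} = \frac{1}{-164 - \frac{292358316853}{3170044709} + \frac{748846073}{2157961} - \frac{285391}{1469}} = \frac{1}{- \frac{328053415643}{3170044709}} = - \frac{3170044709}{328053415643}$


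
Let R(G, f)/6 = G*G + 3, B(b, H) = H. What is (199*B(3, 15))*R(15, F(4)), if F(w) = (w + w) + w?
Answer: 4083480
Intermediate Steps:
F(w) = 3*w (F(w) = 2*w + w = 3*w)
R(G, f) = 18 + 6*G**2 (R(G, f) = 6*(G*G + 3) = 6*(G**2 + 3) = 6*(3 + G**2) = 18 + 6*G**2)
(199*B(3, 15))*R(15, F(4)) = (199*15)*(18 + 6*15**2) = 2985*(18 + 6*225) = 2985*(18 + 1350) = 2985*1368 = 4083480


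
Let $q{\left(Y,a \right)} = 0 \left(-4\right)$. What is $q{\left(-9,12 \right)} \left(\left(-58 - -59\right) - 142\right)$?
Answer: $0$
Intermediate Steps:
$q{\left(Y,a \right)} = 0$
$q{\left(-9,12 \right)} \left(\left(-58 - -59\right) - 142\right) = 0 \left(\left(-58 - -59\right) - 142\right) = 0 \left(\left(-58 + 59\right) - 142\right) = 0 \left(1 - 142\right) = 0 \left(-141\right) = 0$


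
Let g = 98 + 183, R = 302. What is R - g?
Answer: 21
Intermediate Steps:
g = 281
R - g = 302 - 1*281 = 302 - 281 = 21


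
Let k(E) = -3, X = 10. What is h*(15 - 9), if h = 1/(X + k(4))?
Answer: 6/7 ≈ 0.85714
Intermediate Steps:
h = ⅐ (h = 1/(10 - 3) = 1/7 = ⅐ ≈ 0.14286)
h*(15 - 9) = (15 - 9)/7 = (⅐)*6 = 6/7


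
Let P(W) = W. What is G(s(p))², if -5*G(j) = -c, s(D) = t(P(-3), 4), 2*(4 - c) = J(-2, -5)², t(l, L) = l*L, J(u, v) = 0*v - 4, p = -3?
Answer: 16/25 ≈ 0.64000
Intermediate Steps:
J(u, v) = -4 (J(u, v) = 0 - 4 = -4)
t(l, L) = L*l
c = -4 (c = 4 - ½*(-4)² = 4 - ½*16 = 4 - 8 = -4)
s(D) = -12 (s(D) = 4*(-3) = -12)
G(j) = -⅘ (G(j) = -(-1)*(-4)/5 = -⅕*4 = -⅘)
G(s(p))² = (-⅘)² = 16/25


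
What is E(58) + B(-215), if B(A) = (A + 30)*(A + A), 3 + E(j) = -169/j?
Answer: 4613557/58 ≈ 79544.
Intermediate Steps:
E(j) = -3 - 169/j
B(A) = 2*A*(30 + A) (B(A) = (30 + A)*(2*A) = 2*A*(30 + A))
E(58) + B(-215) = (-3 - 169/58) + 2*(-215)*(30 - 215) = (-3 - 169*1/58) + 2*(-215)*(-185) = (-3 - 169/58) + 79550 = -343/58 + 79550 = 4613557/58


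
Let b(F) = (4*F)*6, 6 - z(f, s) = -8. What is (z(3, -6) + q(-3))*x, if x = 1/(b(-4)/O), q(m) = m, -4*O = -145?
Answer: -1595/384 ≈ -4.1536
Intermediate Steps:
O = 145/4 (O = -¼*(-145) = 145/4 ≈ 36.250)
z(f, s) = 14 (z(f, s) = 6 - 1*(-8) = 6 + 8 = 14)
b(F) = 24*F
x = -145/384 (x = 1/((24*(-4))/(145/4)) = 1/(-96*4/145) = 1/(-384/145) = -145/384 ≈ -0.37760)
(z(3, -6) + q(-3))*x = (14 - 3)*(-145/384) = 11*(-145/384) = -1595/384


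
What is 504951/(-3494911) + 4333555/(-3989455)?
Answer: -201880803886/164032825453 ≈ -1.2307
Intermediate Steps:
504951/(-3494911) + 4333555/(-3989455) = 504951*(-1/3494911) + 4333555*(-1/3989455) = -29703/205583 - 866711/797891 = -201880803886/164032825453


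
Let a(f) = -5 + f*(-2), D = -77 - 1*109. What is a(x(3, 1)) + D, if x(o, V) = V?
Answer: -193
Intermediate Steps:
D = -186 (D = -77 - 109 = -186)
a(f) = -5 - 2*f
a(x(3, 1)) + D = (-5 - 2*1) - 186 = (-5 - 2) - 186 = -7 - 186 = -193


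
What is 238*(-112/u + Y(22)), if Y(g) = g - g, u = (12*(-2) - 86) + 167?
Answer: -26656/57 ≈ -467.65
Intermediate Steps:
u = 57 (u = (-24 - 86) + 167 = -110 + 167 = 57)
Y(g) = 0
238*(-112/u + Y(22)) = 238*(-112/57 + 0) = 238*(-112/57) = -26656/57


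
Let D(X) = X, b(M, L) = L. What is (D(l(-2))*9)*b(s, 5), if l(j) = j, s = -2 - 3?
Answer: -90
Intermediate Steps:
s = -5
(D(l(-2))*9)*b(s, 5) = -2*9*5 = -18*5 = -90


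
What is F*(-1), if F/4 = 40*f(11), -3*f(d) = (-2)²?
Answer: 640/3 ≈ 213.33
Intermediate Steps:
f(d) = -4/3 (f(d) = -⅓*(-2)² = -⅓*4 = -4/3)
F = -640/3 (F = 4*(40*(-4/3)) = 4*(-160/3) = -640/3 ≈ -213.33)
F*(-1) = -640/3*(-1) = 640/3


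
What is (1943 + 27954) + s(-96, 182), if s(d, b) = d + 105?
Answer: 29906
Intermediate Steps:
s(d, b) = 105 + d
(1943 + 27954) + s(-96, 182) = (1943 + 27954) + (105 - 96) = 29897 + 9 = 29906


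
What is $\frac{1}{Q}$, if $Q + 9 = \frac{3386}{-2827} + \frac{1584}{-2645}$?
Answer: $- \frac{7477415}{80730673} \approx -0.092622$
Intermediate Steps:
$Q = - \frac{80730673}{7477415}$ ($Q = -9 + \left(\frac{3386}{-2827} + \frac{1584}{-2645}\right) = -9 + \left(3386 \left(- \frac{1}{2827}\right) + 1584 \left(- \frac{1}{2645}\right)\right) = -9 - \frac{13433938}{7477415} = - \frac{80730673}{7477415} \approx -10.797$)
$\frac{1}{Q} = \frac{1}{- \frac{80730673}{7477415}} = - \frac{7477415}{80730673}$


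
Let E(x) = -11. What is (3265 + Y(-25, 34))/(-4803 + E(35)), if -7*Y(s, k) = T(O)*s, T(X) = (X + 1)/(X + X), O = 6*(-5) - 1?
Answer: -354440/522319 ≈ -0.67859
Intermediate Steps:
O = -31 (O = -30 - 1 = -31)
T(X) = (1 + X)/(2*X) (T(X) = (1 + X)/((2*X)) = (1 + X)*(1/(2*X)) = (1 + X)/(2*X))
Y(s, k) = -15*s/217 (Y(s, k) = -(½)*(1 - 31)/(-31)*s/7 = -(½)*(-1/31)*(-30)*s/7 = -15*s/217)
(3265 + Y(-25, 34))/(-4803 + E(35)) = (3265 - 15/217*(-25))/(-4803 - 11) = (3265 + 375/217)/(-4814) = (708880/217)*(-1/4814) = -354440/522319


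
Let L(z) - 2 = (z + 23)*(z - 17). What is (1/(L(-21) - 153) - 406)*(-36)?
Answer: 3317868/227 ≈ 14616.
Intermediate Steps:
L(z) = 2 + (-17 + z)*(23 + z) (L(z) = 2 + (z + 23)*(z - 17) = 2 + (23 + z)*(-17 + z) = 2 + (-17 + z)*(23 + z))
(1/(L(-21) - 153) - 406)*(-36) = (1/((-389 + (-21)**2 + 6*(-21)) - 153) - 406)*(-36) = (1/((-389 + 441 - 126) - 153) - 406)*(-36) = (1/(-74 - 153) - 406)*(-36) = (1/(-227) - 406)*(-36) = (-1/227 - 406)*(-36) = -92163/227*(-36) = 3317868/227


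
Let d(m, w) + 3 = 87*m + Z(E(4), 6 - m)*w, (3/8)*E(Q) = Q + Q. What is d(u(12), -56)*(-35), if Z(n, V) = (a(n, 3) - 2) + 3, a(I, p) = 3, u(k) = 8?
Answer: -16415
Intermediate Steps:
E(Q) = 16*Q/3 (E(Q) = 8*(Q + Q)/3 = 8*(2*Q)/3 = 16*Q/3)
Z(n, V) = 4 (Z(n, V) = (3 - 2) + 3 = 1 + 3 = 4)
d(m, w) = -3 + 4*w + 87*m (d(m, w) = -3 + (87*m + 4*w) = -3 + (4*w + 87*m) = -3 + 4*w + 87*m)
d(u(12), -56)*(-35) = (-3 + 4*(-56) + 87*8)*(-35) = (-3 - 224 + 696)*(-35) = 469*(-35) = -16415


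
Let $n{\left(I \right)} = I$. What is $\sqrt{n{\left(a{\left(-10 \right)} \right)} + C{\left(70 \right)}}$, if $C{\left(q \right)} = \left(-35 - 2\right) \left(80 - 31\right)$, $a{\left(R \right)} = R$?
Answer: $i \sqrt{1823} \approx 42.697 i$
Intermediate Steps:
$C{\left(q \right)} = -1813$ ($C{\left(q \right)} = \left(-37\right) 49 = -1813$)
$\sqrt{n{\left(a{\left(-10 \right)} \right)} + C{\left(70 \right)}} = \sqrt{-10 - 1813} = \sqrt{-1823} = i \sqrt{1823}$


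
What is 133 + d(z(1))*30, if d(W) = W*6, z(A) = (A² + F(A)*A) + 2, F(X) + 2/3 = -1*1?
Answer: 373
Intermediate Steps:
F(X) = -5/3 (F(X) = -⅔ - 1*1 = -⅔ - 1 = -5/3)
z(A) = 2 + A² - 5*A/3 (z(A) = (A² - 5*A/3) + 2 = 2 + A² - 5*A/3)
d(W) = 6*W
133 + d(z(1))*30 = 133 + (6*(2 + 1² - 5/3*1))*30 = 133 + (6*(2 + 1 - 5/3))*30 = 133 + (6*(4/3))*30 = 133 + 8*30 = 133 + 240 = 373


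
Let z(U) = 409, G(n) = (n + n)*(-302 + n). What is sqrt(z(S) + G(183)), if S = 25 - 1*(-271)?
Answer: I*sqrt(43145) ≈ 207.71*I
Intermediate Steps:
G(n) = 2*n*(-302 + n) (G(n) = (2*n)*(-302 + n) = 2*n*(-302 + n))
S = 296 (S = 25 + 271 = 296)
sqrt(z(S) + G(183)) = sqrt(409 + 2*183*(-302 + 183)) = sqrt(409 + 2*183*(-119)) = sqrt(409 - 43554) = sqrt(-43145) = I*sqrt(43145)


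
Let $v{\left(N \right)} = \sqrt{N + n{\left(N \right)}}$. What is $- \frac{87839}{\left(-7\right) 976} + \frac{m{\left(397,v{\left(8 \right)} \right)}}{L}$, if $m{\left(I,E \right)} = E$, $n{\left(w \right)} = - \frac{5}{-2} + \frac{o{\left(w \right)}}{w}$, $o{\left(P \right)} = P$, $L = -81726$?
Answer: $\frac{87839}{6832} - \frac{\sqrt{46}}{163452} \approx 12.857$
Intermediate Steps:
$n{\left(w \right)} = \frac{7}{2}$ ($n{\left(w \right)} = - \frac{5}{-2} + \frac{w}{w} = \left(-5\right) \left(- \frac{1}{2}\right) + 1 = \frac{5}{2} + 1 = \frac{7}{2}$)
$v{\left(N \right)} = \sqrt{\frac{7}{2} + N}$ ($v{\left(N \right)} = \sqrt{N + \frac{7}{2}} = \sqrt{\frac{7}{2} + N}$)
$- \frac{87839}{\left(-7\right) 976} + \frac{m{\left(397,v{\left(8 \right)} \right)}}{L} = - \frac{87839}{\left(-7\right) 976} + \frac{\frac{1}{2} \sqrt{14 + 4 \cdot 8}}{-81726} = - \frac{87839}{-6832} + \frac{\sqrt{14 + 32}}{2} \left(- \frac{1}{81726}\right) = \left(-87839\right) \left(- \frac{1}{6832}\right) + \frac{\sqrt{46}}{2} \left(- \frac{1}{81726}\right) = \frac{87839}{6832} - \frac{\sqrt{46}}{163452}$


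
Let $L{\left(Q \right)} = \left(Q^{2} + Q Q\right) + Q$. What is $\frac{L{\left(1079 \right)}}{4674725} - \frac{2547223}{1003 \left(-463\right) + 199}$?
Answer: $\frac{2597785191853}{433992119550} \approx 5.9858$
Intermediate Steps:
$L{\left(Q \right)} = Q + 2 Q^{2}$ ($L{\left(Q \right)} = \left(Q^{2} + Q^{2}\right) + Q = 2 Q^{2} + Q = Q + 2 Q^{2}$)
$\frac{L{\left(1079 \right)}}{4674725} - \frac{2547223}{1003 \left(-463\right) + 199} = \frac{1079 \left(1 + 2 \cdot 1079\right)}{4674725} - \frac{2547223}{1003 \left(-463\right) + 199} = 1079 \left(1 + 2158\right) \frac{1}{4674725} - \frac{2547223}{-464389 + 199} = 1079 \cdot 2159 \cdot \frac{1}{4674725} - \frac{2547223}{-464190} = 2329561 \cdot \frac{1}{4674725} - - \frac{2547223}{464190} = \frac{2329561}{4674725} + \frac{2547223}{464190} = \frac{2597785191853}{433992119550}$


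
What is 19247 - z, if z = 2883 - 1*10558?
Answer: 26922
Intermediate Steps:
z = -7675 (z = 2883 - 10558 = -7675)
19247 - z = 19247 - 1*(-7675) = 19247 + 7675 = 26922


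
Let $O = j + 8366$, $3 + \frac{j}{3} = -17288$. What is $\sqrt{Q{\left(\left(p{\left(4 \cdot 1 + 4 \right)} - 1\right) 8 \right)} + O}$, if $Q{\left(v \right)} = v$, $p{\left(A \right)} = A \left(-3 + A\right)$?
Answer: $i \sqrt{43195} \approx 207.83 i$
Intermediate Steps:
$j = -51873$ ($j = -9 + 3 \left(-17288\right) = -9 - 51864 = -51873$)
$O = -43507$ ($O = -51873 + 8366 = -43507$)
$\sqrt{Q{\left(\left(p{\left(4 \cdot 1 + 4 \right)} - 1\right) 8 \right)} + O} = \sqrt{\left(\left(4 \cdot 1 + 4\right) \left(-3 + \left(4 \cdot 1 + 4\right)\right) - 1\right) 8 - 43507} = \sqrt{\left(\left(4 + 4\right) \left(-3 + \left(4 + 4\right)\right) - 1\right) 8 - 43507} = \sqrt{\left(8 \left(-3 + 8\right) - 1\right) 8 - 43507} = \sqrt{\left(8 \cdot 5 - 1\right) 8 - 43507} = \sqrt{\left(40 - 1\right) 8 - 43507} = \sqrt{39 \cdot 8 - 43507} = \sqrt{312 - 43507} = \sqrt{-43195} = i \sqrt{43195}$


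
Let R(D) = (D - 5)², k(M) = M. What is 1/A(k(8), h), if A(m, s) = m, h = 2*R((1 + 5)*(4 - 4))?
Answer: ⅛ ≈ 0.12500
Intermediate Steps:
R(D) = (-5 + D)²
h = 50 (h = 2*(-5 + (1 + 5)*(4 - 4))² = 2*(-5 + 6*0)² = 2*(-5 + 0)² = 2*(-5)² = 2*25 = 50)
1/A(k(8), h) = 1/8 = ⅛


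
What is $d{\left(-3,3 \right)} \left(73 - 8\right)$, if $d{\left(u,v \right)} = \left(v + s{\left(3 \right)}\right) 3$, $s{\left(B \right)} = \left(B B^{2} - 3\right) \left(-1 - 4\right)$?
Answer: $-22815$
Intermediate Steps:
$s{\left(B \right)} = 15 - 5 B^{3}$ ($s{\left(B \right)} = \left(B^{3} - 3\right) \left(-5\right) = \left(-3 + B^{3}\right) \left(-5\right) = 15 - 5 B^{3}$)
$d{\left(u,v \right)} = -360 + 3 v$ ($d{\left(u,v \right)} = \left(v + \left(15 - 5 \cdot 3^{3}\right)\right) 3 = \left(v + \left(15 - 135\right)\right) 3 = \left(v - 120\right) 3 = \left(-120 + v\right) 3 = -360 + 3 v$)
$d{\left(-3,3 \right)} \left(73 - 8\right) = \left(-360 + 3 \cdot 3\right) \left(73 - 8\right) = \left(-360 + 9\right) 65 = \left(-351\right) 65 = -22815$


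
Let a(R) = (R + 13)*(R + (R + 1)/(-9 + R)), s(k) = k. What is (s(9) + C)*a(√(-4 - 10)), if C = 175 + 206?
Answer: -87750/19 + 86580*I*√14/19 ≈ -4618.4 + 17050.0*I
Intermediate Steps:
a(R) = (13 + R)*(R + (1 + R)/(-9 + R))
C = 381
(s(9) + C)*a(√(-4 - 10)) = (9 + 381)*((13 + (√(-4 - 10))³ - 103*√(-4 - 10) + 5*(√(-4 - 10))²)/(-9 + √(-4 - 10))) = 390*((13 + (√(-14))³ - 103*I*√14 + 5*(√(-14))²)/(-9 + √(-14))) = 390*((13 + (I*√14)³ - 103*I*√14 + 5*(I*√14)²)/(-9 + I*√14)) = 390*((13 - 14*I*√14 - 103*I*√14 + 5*(-14))/(-9 + I*√14)) = 390*((13 - 14*I*√14 - 103*I*√14 - 70)/(-9 + I*√14)) = 390*((-57 - 117*I*√14)/(-9 + I*√14)) = 390*(-57 - 117*I*√14)/(-9 + I*√14)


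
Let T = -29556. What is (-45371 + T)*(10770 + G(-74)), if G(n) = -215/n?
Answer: -59731429765/74 ≈ -8.0718e+8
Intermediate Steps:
(-45371 + T)*(10770 + G(-74)) = (-45371 - 29556)*(10770 - 215/(-74)) = -74927*(10770 - 215*(-1/74)) = -74927*(10770 + 215/74) = -74927*797195/74 = -59731429765/74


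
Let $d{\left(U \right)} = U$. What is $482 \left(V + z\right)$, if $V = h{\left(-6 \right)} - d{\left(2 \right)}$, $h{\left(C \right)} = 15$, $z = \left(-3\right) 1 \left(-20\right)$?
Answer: $35186$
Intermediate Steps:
$z = 60$ ($z = \left(-3\right) \left(-20\right) = 60$)
$V = 13$ ($V = 15 - 2 = 13$)
$482 \left(V + z\right) = 482 \left(13 + 60\right) = 482 \cdot 73 = 35186$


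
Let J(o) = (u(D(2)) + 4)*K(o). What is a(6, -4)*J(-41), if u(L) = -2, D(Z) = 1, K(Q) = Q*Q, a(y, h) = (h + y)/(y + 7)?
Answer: 6724/13 ≈ 517.23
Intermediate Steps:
a(y, h) = (h + y)/(7 + y)
K(Q) = Q**2
J(o) = 2*o**2 (J(o) = (-2 + 4)*o**2 = 2*o**2)
a(6, -4)*J(-41) = ((-4 + 6)/(7 + 6))*(2*(-41)**2) = (2/13)*(2*1681) = ((1/13)*2)*3362 = (2/13)*3362 = 6724/13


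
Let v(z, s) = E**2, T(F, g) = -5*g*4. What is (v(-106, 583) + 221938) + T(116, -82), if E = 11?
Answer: 223699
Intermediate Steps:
T(F, g) = -20*g
v(z, s) = 121 (v(z, s) = 11**2 = 121)
(v(-106, 583) + 221938) + T(116, -82) = (121 + 221938) - 20*(-82) = 222059 + 1640 = 223699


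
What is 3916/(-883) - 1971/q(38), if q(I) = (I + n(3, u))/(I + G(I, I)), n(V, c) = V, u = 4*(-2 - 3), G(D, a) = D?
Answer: -132430424/36203 ≈ -3658.0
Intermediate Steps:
u = -20 (u = 4*(-5) = -20)
q(I) = (3 + I)/(2*I) (q(I) = (I + 3)/(I + I) = (3 + I)/((2*I)) = (3 + I)*(1/(2*I)) = (3 + I)/(2*I))
3916/(-883) - 1971/q(38) = 3916/(-883) - 1971*76/(3 + 38) = 3916*(-1/883) - 1971/((½)*(1/38)*41) = -3916/883 - 1971/41/76 = -3916/883 - 1971*76/41 = -3916/883 - 149796/41 = -132430424/36203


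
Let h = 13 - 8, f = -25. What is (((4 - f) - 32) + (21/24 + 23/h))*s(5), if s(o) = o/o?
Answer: 99/40 ≈ 2.4750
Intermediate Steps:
s(o) = 1
h = 5
(((4 - f) - 32) + (21/24 + 23/h))*s(5) = (((4 - 1*(-25)) - 32) + (21/24 + 23/5))*1 = (((4 + 25) - 32) + (21*(1/24) + 23*(⅕)))*1 = ((29 - 32) + (7/8 + 23/5))*1 = (-3 + 219/40)*1 = (99/40)*1 = 99/40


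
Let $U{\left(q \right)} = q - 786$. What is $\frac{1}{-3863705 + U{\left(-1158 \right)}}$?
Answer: $- \frac{1}{3865649} \approx -2.5869 \cdot 10^{-7}$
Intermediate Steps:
$U{\left(q \right)} = -786 + q$
$\frac{1}{-3863705 + U{\left(-1158 \right)}} = \frac{1}{-3863705 - 1944} = \frac{1}{-3865649} = - \frac{1}{3865649}$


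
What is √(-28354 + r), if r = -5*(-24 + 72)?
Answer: 29*I*√34 ≈ 169.1*I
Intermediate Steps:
r = -240 (r = -5*48 = -240)
√(-28354 + r) = √(-28354 - 240) = √(-28594) = 29*I*√34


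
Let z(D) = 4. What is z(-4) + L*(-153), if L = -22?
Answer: 3370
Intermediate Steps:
z(-4) + L*(-153) = 4 - 22*(-153) = 4 + 3366 = 3370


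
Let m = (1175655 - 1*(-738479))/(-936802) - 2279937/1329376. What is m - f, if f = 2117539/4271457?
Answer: -11314728998352916817/2659755320290129632 ≈ -4.2541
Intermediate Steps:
m = -2340226670929/622681047776 (m = (1175655 + 738479)*(-1/936802) - 2279937*1/1329376 = 1914134*(-1/936802) - 2279937/1329376 = -957067/468401 - 2279937/1329376 = -2340226670929/622681047776 ≈ -3.7583)
f = 2117539/4271457 (f = 2117539*(1/4271457) = 2117539/4271457 ≈ 0.49574)
m - f = -2340226670929/622681047776 - 1*2117539/4271457 = -2340226670929/622681047776 - 2117539/4271457 = -11314728998352916817/2659755320290129632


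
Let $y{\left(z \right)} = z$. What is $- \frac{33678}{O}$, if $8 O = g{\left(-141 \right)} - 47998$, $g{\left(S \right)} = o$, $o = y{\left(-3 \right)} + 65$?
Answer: $\frac{16839}{2996} \approx 5.6205$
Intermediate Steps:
$o = 62$ ($o = -3 + 65 = 62$)
$g{\left(S \right)} = 62$
$O = -5992$ ($O = \frac{62 - 47998}{8} = \frac{1}{8} \left(-47936\right) = -5992$)
$- \frac{33678}{O} = - \frac{33678}{-5992} = \left(-33678\right) \left(- \frac{1}{5992}\right) = \frac{16839}{2996}$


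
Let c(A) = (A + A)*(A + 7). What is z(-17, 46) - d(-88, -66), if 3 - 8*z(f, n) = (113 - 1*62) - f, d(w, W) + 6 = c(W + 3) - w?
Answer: -57169/8 ≈ -7146.1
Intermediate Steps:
c(A) = 2*A*(7 + A) (c(A) = (2*A)*(7 + A) = 2*A*(7 + A))
d(w, W) = -6 - w + 2*(3 + W)*(10 + W) (d(w, W) = -6 + (2*(W + 3)*(7 + (W + 3)) - w) = -6 + (2*(3 + W)*(7 + (3 + W)) - w) = -6 + (2*(3 + W)*(10 + W) - w) = -6 + (-w + 2*(3 + W)*(10 + W)) = -6 - w + 2*(3 + W)*(10 + W))
z(f, n) = -6 + f/8 (z(f, n) = 3/8 - ((113 - 1*62) - f)/8 = 3/8 - ((113 - 62) - f)/8 = 3/8 - (51 - f)/8 = 3/8 + (-51/8 + f/8) = -6 + f/8)
z(-17, 46) - d(-88, -66) = (-6 + (⅛)*(-17)) - (-6 - 1*(-88) + 2*(3 - 66)*(10 - 66)) = (-6 - 17/8) - (-6 + 88 + 2*(-63)*(-56)) = -65/8 - (-6 + 88 + 7056) = -65/8 - 1*7138 = -65/8 - 7138 = -57169/8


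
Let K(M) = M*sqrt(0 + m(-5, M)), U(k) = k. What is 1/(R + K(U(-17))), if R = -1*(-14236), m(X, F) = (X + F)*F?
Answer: 7118/101277805 + 17*sqrt(374)/202555610 ≈ 7.1905e-5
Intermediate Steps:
m(X, F) = F*(F + X) (m(X, F) = (F + X)*F = F*(F + X))
R = 14236
K(M) = M*sqrt(M*(-5 + M)) (K(M) = M*sqrt(0 + M*(M - 5)) = M*sqrt(0 + M*(-5 + M)) = M*sqrt(M*(-5 + M)))
1/(R + K(U(-17))) = 1/(14236 - 17*sqrt(374))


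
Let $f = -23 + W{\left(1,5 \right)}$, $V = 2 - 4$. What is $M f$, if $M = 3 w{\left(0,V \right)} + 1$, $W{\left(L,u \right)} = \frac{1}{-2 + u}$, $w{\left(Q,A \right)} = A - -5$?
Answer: $- \frac{680}{3} \approx -226.67$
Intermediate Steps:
$V = -2$ ($V = 2 - 4 = -2$)
$w{\left(Q,A \right)} = 5 + A$ ($w{\left(Q,A \right)} = A + 5 = 5 + A$)
$f = - \frac{68}{3}$ ($f = -23 + \frac{1}{-2 + 5} = -23 + \frac{1}{3} = - \frac{68}{3} \approx -22.667$)
$M = 10$ ($M = 3 \left(5 - 2\right) + 1 = 3 \cdot 3 + 1 = 9 + 1 = 10$)
$M f = 10 \left(- \frac{68}{3}\right) = - \frac{680}{3}$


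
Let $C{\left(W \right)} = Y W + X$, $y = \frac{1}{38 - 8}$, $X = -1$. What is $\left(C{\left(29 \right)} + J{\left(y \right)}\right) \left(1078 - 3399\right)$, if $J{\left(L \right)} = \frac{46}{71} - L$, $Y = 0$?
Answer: $\frac{1905541}{2130} \approx 894.62$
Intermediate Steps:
$y = \frac{1}{30} \approx 0.033333$
$J{\left(L \right)} = \frac{46}{71} - L$ ($J{\left(L \right)} = 46 \cdot \frac{1}{71} - L = \frac{46}{71} - L$)
$C{\left(W \right)} = -1$ ($C{\left(W \right)} = 0 W - 1 = 0 - 1 = -1$)
$\left(C{\left(29 \right)} + J{\left(y \right)}\right) \left(1078 - 3399\right) = \left(-1 + \left(\frac{46}{71} - \frac{1}{30}\right)\right) \left(1078 - 3399\right) = \left(-1 + \left(\frac{46}{71} - \frac{1}{30}\right)\right) \left(-2321\right) = \left(-1 + \frac{1309}{2130}\right) \left(-2321\right) = \left(- \frac{821}{2130}\right) \left(-2321\right) = \frac{1905541}{2130}$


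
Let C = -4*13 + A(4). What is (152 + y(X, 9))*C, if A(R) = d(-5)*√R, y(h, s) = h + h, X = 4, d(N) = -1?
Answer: -8640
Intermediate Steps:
y(h, s) = 2*h
A(R) = -√R
C = -54 (C = -4*13 - √4 = -52 - 1*2 = -52 - 2 = -54)
(152 + y(X, 9))*C = (152 + 2*4)*(-54) = (152 + 8)*(-54) = 160*(-54) = -8640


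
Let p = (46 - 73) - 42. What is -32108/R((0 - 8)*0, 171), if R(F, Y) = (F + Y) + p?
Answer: -16054/51 ≈ -314.78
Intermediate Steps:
p = -69 (p = -27 - 42 = -69)
R(F, Y) = -69 + F + Y (R(F, Y) = (F + Y) - 69 = -69 + F + Y)
-32108/R((0 - 8)*0, 171) = -32108/(-69 + (0 - 8)*0 + 171) = -32108/(-69 - 8*0 + 171) = -32108/(-69 + 0 + 171) = -32108/102 = -32108*1/102 = -16054/51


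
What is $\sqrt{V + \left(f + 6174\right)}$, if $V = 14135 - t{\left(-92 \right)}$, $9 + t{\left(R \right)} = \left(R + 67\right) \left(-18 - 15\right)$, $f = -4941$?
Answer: $2 \sqrt{3638} \approx 120.63$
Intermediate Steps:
$t{\left(R \right)} = -2220 - 33 R$ ($t{\left(R \right)} = -9 + \left(R + 67\right) \left(-18 - 15\right) = -9 + \left(67 + R\right) \left(-33\right) = -9 - \left(2211 + 33 R\right) = -2220 - 33 R$)
$V = 13319$ ($V = 14135 - \left(-2220 - -3036\right) = 14135 - \left(-2220 + 3036\right) = 14135 - 816 = 13319$)
$\sqrt{V + \left(f + 6174\right)} = \sqrt{13319 + \left(-4941 + 6174\right)} = \sqrt{13319 + 1233} = \sqrt{14552} = 2 \sqrt{3638}$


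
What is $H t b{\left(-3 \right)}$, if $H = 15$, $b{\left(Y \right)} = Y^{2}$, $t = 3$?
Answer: $405$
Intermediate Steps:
$H t b{\left(-3 \right)} = 15 \cdot 3 \left(-3\right)^{2} = 45 \cdot 9 = 405$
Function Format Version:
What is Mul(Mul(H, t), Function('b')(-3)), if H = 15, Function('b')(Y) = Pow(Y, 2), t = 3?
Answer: 405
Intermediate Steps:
Mul(Mul(H, t), Function('b')(-3)) = Mul(Mul(15, 3), Pow(-3, 2)) = Mul(45, 9) = 405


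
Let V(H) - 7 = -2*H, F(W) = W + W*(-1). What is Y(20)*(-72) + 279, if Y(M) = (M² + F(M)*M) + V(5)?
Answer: -28305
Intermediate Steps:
F(W) = 0 (F(W) = W - W = 0)
V(H) = 7 - 2*H
Y(M) = -3 + M² (Y(M) = (M² + 0*M) + (7 - 2*5) = (M² + 0) + (7 - 10) = M² - 3 = -3 + M²)
Y(20)*(-72) + 279 = (-3 + 20²)*(-72) + 279 = (-3 + 400)*(-72) + 279 = 397*(-72) + 279 = -28584 + 279 = -28305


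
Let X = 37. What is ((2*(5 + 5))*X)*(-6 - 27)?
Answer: -24420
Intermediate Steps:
((2*(5 + 5))*X)*(-6 - 27) = ((2*(5 + 5))*37)*(-6 - 27) = ((2*10)*37)*(-33) = (20*37)*(-33) = 740*(-33) = -24420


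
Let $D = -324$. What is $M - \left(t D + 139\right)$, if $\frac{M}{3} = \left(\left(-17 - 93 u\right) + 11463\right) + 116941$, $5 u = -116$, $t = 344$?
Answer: $\frac{2514754}{5} \approx 5.0295 \cdot 10^{5}$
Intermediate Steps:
$u = - \frac{116}{5}$ ($u = \frac{1}{5} \left(-116\right) = - \frac{116}{5} \approx -23.2$)
$M = \frac{1958169}{5}$ ($M = 3 \left(\left(\left(-17 - - \frac{10788}{5}\right) + 11463\right) + 116941\right) = 3 \left(\left(\left(-17 + \frac{10788}{5}\right) + 11463\right) + 116941\right) = 3 \left(\left(\frac{10703}{5} + 11463\right) + 116941\right) = 3 \left(\frac{68018}{5} + 116941\right) = 3 \cdot \frac{652723}{5} = \frac{1958169}{5} \approx 3.9163 \cdot 10^{5}$)
$M - \left(t D + 139\right) = \frac{1958169}{5} - \left(344 \left(-324\right) + 139\right) = \frac{1958169}{5} - \left(-111456 + 139\right) = \frac{1958169}{5} - -111317 = \frac{1958169}{5} + 111317 = \frac{2514754}{5}$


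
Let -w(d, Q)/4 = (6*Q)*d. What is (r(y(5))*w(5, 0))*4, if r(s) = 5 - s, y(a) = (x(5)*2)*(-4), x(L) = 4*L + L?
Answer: 0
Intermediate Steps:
x(L) = 5*L
y(a) = -200 (y(a) = ((5*5)*2)*(-4) = (25*2)*(-4) = 50*(-4) = -200)
w(d, Q) = -24*Q*d (w(d, Q) = -4*6*Q*d = -24*Q*d)
(r(y(5))*w(5, 0))*4 = ((5 - 1*(-200))*(-24*0*5))*4 = ((5 + 200)*0)*4 = (205*0)*4 = 0*4 = 0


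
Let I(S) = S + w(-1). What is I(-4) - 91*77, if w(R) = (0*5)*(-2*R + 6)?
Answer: -7011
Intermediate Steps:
w(R) = 0 (w(R) = 0*(6 - 2*R) = 0)
I(S) = S (I(S) = S + 0 = S)
I(-4) - 91*77 = -4 - 91*77 = -4 - 7007 = -7011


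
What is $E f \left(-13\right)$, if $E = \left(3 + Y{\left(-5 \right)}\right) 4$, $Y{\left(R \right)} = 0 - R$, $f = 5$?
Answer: $-2080$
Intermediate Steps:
$Y{\left(R \right)} = - R$
$E = 32$ ($E = \left(3 - -5\right) 4 = \left(3 + 5\right) 4 = 8 \cdot 4 = 32$)
$E f \left(-13\right) = 32 \cdot 5 \left(-13\right) = 160 \left(-13\right) = -2080$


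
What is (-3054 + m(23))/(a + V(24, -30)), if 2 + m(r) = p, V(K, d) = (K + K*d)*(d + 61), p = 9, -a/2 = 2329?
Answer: 3047/26234 ≈ 0.11615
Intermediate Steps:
a = -4658 (a = -2*2329 = -4658)
V(K, d) = (61 + d)*(K + K*d) (V(K, d) = (K + K*d)*(61 + d) = (61 + d)*(K + K*d))
m(r) = 7 (m(r) = -2 + 9 = 7)
(-3054 + m(23))/(a + V(24, -30)) = (-3054 + 7)/(-4658 + 24*(61 + (-30)² + 62*(-30))) = -3047/(-4658 + 24*(61 + 900 - 1860)) = -3047/(-4658 + 24*(-899)) = -3047/(-4658 - 21576) = -3047/(-26234) = -3047*(-1/26234) = 3047/26234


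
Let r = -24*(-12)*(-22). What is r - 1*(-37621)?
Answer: 31285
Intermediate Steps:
r = -6336 (r = 288*(-22) = -6336)
r - 1*(-37621) = -6336 - 1*(-37621) = -6336 + 37621 = 31285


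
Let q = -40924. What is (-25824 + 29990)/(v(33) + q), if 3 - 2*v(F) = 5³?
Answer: -4166/40985 ≈ -0.10165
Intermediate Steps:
v(F) = -61 (v(F) = 3/2 - ½*5³ = 3/2 - ½*125 = 3/2 - 125/2 = -61)
(-25824 + 29990)/(v(33) + q) = (-25824 + 29990)/(-61 - 40924) = 4166/(-40985) = 4166*(-1/40985) = -4166/40985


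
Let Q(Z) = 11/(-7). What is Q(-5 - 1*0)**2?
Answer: 121/49 ≈ 2.4694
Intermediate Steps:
Q(Z) = -11/7 (Q(Z) = 11*(-1/7) = -11/7)
Q(-5 - 1*0)**2 = (-11/7)**2 = 121/49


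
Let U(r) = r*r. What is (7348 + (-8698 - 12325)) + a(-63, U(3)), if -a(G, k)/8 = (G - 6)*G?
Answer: -48451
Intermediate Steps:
U(r) = r²
a(G, k) = -8*G*(-6 + G) (a(G, k) = -8*(G - 6)*G = -8*(-6 + G)*G = -8*G*(-6 + G))
(7348 + (-8698 - 12325)) + a(-63, U(3)) = (7348 + (-8698 - 12325)) + 8*(-63)*(6 - 1*(-63)) = (7348 - 21023) + 8*(-63)*(6 + 63) = -13675 + 8*(-63)*69 = -13675 - 34776 = -48451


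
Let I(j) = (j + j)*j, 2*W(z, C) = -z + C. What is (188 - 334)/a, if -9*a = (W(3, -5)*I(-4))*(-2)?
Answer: 657/128 ≈ 5.1328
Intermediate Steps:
W(z, C) = C/2 - z/2 (W(z, C) = (-z + C)/2 = (C - z)/2 = C/2 - z/2)
I(j) = 2*j**2 (I(j) = (2*j)*j = 2*j**2)
a = -256/9 (a = -((1/2)*(-5) - 1/2*3)*(2*(-4)**2)*(-2)/9 = -(-5/2 - 3/2)*(2*16)*(-2)/9 = -(-4*32)*(-2)/9 = -(-128)*(-2)/9 = -1/9*256 = -256/9 ≈ -28.444)
(188 - 334)/a = (188 - 334)/(-256/9) = -146*(-9/256) = 657/128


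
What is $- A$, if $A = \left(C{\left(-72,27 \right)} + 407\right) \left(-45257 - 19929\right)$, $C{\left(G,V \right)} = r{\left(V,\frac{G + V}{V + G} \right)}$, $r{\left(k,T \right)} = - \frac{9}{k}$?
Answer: $\frac{79526920}{3} \approx 2.6509 \cdot 10^{7}$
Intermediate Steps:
$C{\left(G,V \right)} = - \frac{9}{V}$
$A = - \frac{79526920}{3}$ ($A = \left(- \frac{9}{27} + 407\right) \left(-45257 - 19929\right) = \left(\left(-9\right) \frac{1}{27} + 407\right) \left(-65186\right) = \left(- \frac{1}{3} + 407\right) \left(-65186\right) = \frac{1220}{3} \left(-65186\right) = - \frac{79526920}{3} \approx -2.6509 \cdot 10^{7}$)
$- A = \left(-1\right) \left(- \frac{79526920}{3}\right) = \frac{79526920}{3}$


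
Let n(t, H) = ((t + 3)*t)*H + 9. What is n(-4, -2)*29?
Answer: 29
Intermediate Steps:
n(t, H) = 9 + H*t*(3 + t) (n(t, H) = ((3 + t)*t)*H + 9 = (t*(3 + t))*H + 9 = H*t*(3 + t) + 9 = 9 + H*t*(3 + t))
n(-4, -2)*29 = (9 - 2*(-4)² + 3*(-2)*(-4))*29 = (9 - 2*16 + 24)*29 = (9 - 32 + 24)*29 = 1*29 = 29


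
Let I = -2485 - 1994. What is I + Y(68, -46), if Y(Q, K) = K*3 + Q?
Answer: -4549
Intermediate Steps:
Y(Q, K) = Q + 3*K (Y(Q, K) = 3*K + Q = Q + 3*K)
I = -4479
I + Y(68, -46) = -4479 + (68 + 3*(-46)) = -4479 + (68 - 138) = -4479 - 70 = -4549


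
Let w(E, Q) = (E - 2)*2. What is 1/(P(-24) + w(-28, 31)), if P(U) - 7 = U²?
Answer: 1/523 ≈ 0.0019120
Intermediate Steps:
P(U) = 7 + U²
w(E, Q) = -4 + 2*E (w(E, Q) = (-2 + E)*2 = -4 + 2*E)
1/(P(-24) + w(-28, 31)) = 1/((7 + (-24)²) + (-4 + 2*(-28))) = 1/((7 + 576) + (-4 - 56)) = 1/(583 - 60) = 1/523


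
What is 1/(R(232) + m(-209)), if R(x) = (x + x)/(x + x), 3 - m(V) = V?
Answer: 1/213 ≈ 0.0046948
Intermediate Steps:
m(V) = 3 - V
R(x) = 1 (R(x) = (2*x)/((2*x)) = (2*x)*(1/(2*x)) = 1)
1/(R(232) + m(-209)) = 1/(1 + (3 - 1*(-209))) = 1/(1 + (3 + 209)) = 1/(1 + 212) = 1/213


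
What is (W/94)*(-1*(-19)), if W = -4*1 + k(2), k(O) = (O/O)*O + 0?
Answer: -19/47 ≈ -0.40426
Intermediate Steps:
k(O) = O (k(O) = 1*O + 0 = O + 0 = O)
W = -2 (W = -4*1 + 2 = -4 + 2 = -2)
(W/94)*(-1*(-19)) = (-2/94)*(-1*(-19)) = -2*1/94*19 = -1/47*19 = -19/47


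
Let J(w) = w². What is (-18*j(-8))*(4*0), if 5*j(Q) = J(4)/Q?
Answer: 0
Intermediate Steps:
j(Q) = 16/(5*Q) (j(Q) = (4²/Q)/5 = (16/Q)/5 = 16/(5*Q))
(-18*j(-8))*(4*0) = (-288/(5*(-8)))*(4*0) = -288*(-1)/(5*8)*0 = -18*(-⅖)*0 = (36/5)*0 = 0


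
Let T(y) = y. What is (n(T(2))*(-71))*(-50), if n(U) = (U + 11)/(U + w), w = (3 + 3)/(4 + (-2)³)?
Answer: 92300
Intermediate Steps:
w = -3/2 (w = 6/(4 - 8) = 6/(-4) = 6*(-¼) = -3/2 ≈ -1.5000)
n(U) = (11 + U)/(-3/2 + U) (n(U) = (U + 11)/(U - 3/2) = (11 + U)/(-3/2 + U))
(n(T(2))*(-71))*(-50) = ((2*(11 + 2)/(-3 + 2*2))*(-71))*(-50) = ((2*13/(-3 + 4))*(-71))*(-50) = ((2*13/1)*(-71))*(-50) = ((2*1*13)*(-71))*(-50) = (26*(-71))*(-50) = -1846*(-50) = 92300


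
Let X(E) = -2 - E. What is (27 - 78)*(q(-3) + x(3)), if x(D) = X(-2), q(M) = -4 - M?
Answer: 51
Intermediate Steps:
x(D) = 0 (x(D) = -2 - 1*(-2) = -2 + 2 = 0)
(27 - 78)*(q(-3) + x(3)) = (27 - 78)*((-4 - 1*(-3)) + 0) = -51*((-4 + 3) + 0) = -51*(-1 + 0) = -51*(-1) = 51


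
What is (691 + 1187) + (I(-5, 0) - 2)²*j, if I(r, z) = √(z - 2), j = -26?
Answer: 1826 + 104*I*√2 ≈ 1826.0 + 147.08*I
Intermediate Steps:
I(r, z) = √(-2 + z)
(691 + 1187) + (I(-5, 0) - 2)²*j = (691 + 1187) + (√(-2 + 0) - 2)²*(-26) = 1878 + (√(-2) - 2)²*(-26) = 1878 + (I*√2 - 2)²*(-26) = 1878 + (-2 + I*√2)²*(-26) = 1878 - 26*(-2 + I*√2)²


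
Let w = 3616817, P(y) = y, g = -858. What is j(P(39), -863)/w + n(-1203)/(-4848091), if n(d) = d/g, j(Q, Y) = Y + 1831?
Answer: 1340733953551/5014912172655242 ≈ 0.00026735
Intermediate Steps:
j(Q, Y) = 1831 + Y
n(d) = -d/858 (n(d) = d/(-858) = d*(-1/858) = -d/858)
j(P(39), -863)/w + n(-1203)/(-4848091) = (1831 - 863)/3616817 - 1/858*(-1203)/(-4848091) = 968*(1/3616817) + (401/286)*(-1/4848091) = 968/3616817 - 401/1386554026 = 1340733953551/5014912172655242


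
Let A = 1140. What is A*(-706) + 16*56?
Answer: -803944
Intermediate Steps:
A*(-706) + 16*56 = 1140*(-706) + 16*56 = -804840 + 896 = -803944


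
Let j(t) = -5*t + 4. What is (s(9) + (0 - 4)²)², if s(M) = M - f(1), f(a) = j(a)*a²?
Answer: 676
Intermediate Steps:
j(t) = 4 - 5*t
f(a) = a²*(4 - 5*a) (f(a) = (4 - 5*a)*a² = a²*(4 - 5*a))
s(M) = 1 + M (s(M) = M - 1²*(4 - 5*1) = M - (4 - 5) = M - (-1) = M - 1*(-1) = M + 1 = 1 + M)
(s(9) + (0 - 4)²)² = ((1 + 9) + (0 - 4)²)² = (10 + (-4)²)² = (10 + 16)² = 26² = 676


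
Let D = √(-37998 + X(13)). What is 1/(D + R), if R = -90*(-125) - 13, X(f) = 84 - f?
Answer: 661/7429888 - I*√37927/126308096 ≈ 8.8965e-5 - 1.5419e-6*I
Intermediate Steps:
D = I*√37927 (D = √(-37998 + (84 - 1*13)) = √(-37998 + (84 - 13)) = √(-37998 + 71) = √(-37927) = I*√37927 ≈ 194.75*I)
R = 11237 (R = 11250 - 13 = 11237)
1/(D + R) = 1/(I*√37927 + 11237) = 1/(11237 + I*√37927)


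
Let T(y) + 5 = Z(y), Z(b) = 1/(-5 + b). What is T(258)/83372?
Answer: -316/5273279 ≈ -5.9925e-5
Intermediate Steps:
T(y) = -5 + 1/(-5 + y)
T(258)/83372 = ((26 - 5*258)/(-5 + 258))/83372 = ((26 - 1290)/253)*(1/83372) = ((1/253)*(-1264))*(1/83372) = -1264/253*1/83372 = -316/5273279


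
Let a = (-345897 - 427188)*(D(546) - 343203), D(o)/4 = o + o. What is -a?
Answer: -261948255975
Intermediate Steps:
D(o) = 8*o (D(o) = 4*(o + o) = 4*(2*o) = 8*o)
a = 261948255975 (a = (-345897 - 427188)*(8*546 - 343203) = -773085*(4368 - 343203) = -773085*(-338835) = 261948255975)
-a = -1*261948255975 = -261948255975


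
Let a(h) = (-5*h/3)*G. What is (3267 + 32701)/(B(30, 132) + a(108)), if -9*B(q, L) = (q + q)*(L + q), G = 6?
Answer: -2248/135 ≈ -16.652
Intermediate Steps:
a(h) = -10*h (a(h) = -5*h/3*6 = -10*h)
B(q, L) = -2*q*(L + q)/9 (B(q, L) = -(q + q)*(L + q)/9 = -2*q*(L + q)/9)
(3267 + 32701)/(B(30, 132) + a(108)) = (3267 + 32701)/(-2/9*30*(132 + 30) - 10*108) = 35968/(-2/9*30*162 - 1080) = 35968/(-1080 - 1080) = 35968/(-2160) = 35968*(-1/2160) = -2248/135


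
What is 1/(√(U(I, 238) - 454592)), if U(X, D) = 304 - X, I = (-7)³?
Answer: -I*√453945/453945 ≈ -0.0014842*I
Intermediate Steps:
I = -343
1/(√(U(I, 238) - 454592)) = 1/(√((304 - 1*(-343)) - 454592)) = 1/(√((304 + 343) - 454592)) = 1/(√(647 - 454592)) = 1/(√(-453945)) = 1/(I*√453945) = -I*√453945/453945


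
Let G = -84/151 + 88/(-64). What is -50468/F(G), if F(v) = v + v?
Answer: 30482672/2333 ≈ 13066.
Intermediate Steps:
G = -2333/1208 (G = -84*1/151 + 88*(-1/64) = -84/151 - 11/8 = -2333/1208 ≈ -1.9313)
F(v) = 2*v
-50468/F(G) = -50468/(2*(-2333/1208)) = -50468/(-2333/604) = -50468*(-604/2333) = 30482672/2333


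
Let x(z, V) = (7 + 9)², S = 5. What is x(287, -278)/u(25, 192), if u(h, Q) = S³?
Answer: 256/125 ≈ 2.0480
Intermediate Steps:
x(z, V) = 256 (x(z, V) = 16² = 256)
u(h, Q) = 125 (u(h, Q) = 5³ = 125)
x(287, -278)/u(25, 192) = 256/125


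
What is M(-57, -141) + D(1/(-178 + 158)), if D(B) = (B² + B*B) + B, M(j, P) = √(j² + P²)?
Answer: -9/200 + 3*√2570 ≈ 152.04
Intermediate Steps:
M(j, P) = √(P² + j²)
D(B) = B + 2*B² (D(B) = (B² + B²) + B = 2*B² + B = B + 2*B²)
M(-57, -141) + D(1/(-178 + 158)) = √((-141)² + (-57)²) + (1 + 2/(-178 + 158))/(-178 + 158) = √(19881 + 3249) + (1 + 2/(-20))/(-20) = √23130 - (1 + 2*(-1/20))/20 = 3*√2570 - (1 - ⅒)/20 = 3*√2570 - 1/20*9/10 = 3*√2570 - 9/200 = -9/200 + 3*√2570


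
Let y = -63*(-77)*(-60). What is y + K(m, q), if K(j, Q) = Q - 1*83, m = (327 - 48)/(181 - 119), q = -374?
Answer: -291517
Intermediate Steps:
m = 9/2 (m = 279/62 = 279*(1/62) = 9/2 ≈ 4.5000)
K(j, Q) = -83 + Q (K(j, Q) = Q - 83 = -83 + Q)
y = -291060 (y = 4851*(-60) = -291060)
y + K(m, q) = -291060 + (-83 - 374) = -291060 - 457 = -291517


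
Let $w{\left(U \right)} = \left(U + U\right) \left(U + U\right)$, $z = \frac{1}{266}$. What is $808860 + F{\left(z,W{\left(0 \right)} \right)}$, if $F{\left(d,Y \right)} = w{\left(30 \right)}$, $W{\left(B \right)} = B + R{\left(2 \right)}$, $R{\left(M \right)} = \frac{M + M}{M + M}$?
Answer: $812460$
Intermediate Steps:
$R{\left(M \right)} = 1$ ($R{\left(M \right)} = \frac{2 M}{2 M} = 2 M \frac{1}{2 M} = 1$)
$W{\left(B \right)} = 1 + B$ ($W{\left(B \right)} = B + 1 = 1 + B$)
$z = \frac{1}{266} \approx 0.0037594$
$w{\left(U \right)} = 4 U^{2}$ ($w{\left(U \right)} = 2 U 2 U = 4 U^{2}$)
$F{\left(d,Y \right)} = 3600$ ($F{\left(d,Y \right)} = 4 \cdot 30^{2} = 4 \cdot 900 = 3600$)
$808860 + F{\left(z,W{\left(0 \right)} \right)} = 808860 + 3600 = 812460$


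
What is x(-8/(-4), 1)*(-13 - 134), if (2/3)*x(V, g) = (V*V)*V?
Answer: -1764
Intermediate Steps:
x(V, g) = 3*V**3/2 (x(V, g) = 3*((V*V)*V)/2 = 3*(V**2*V)/2 = 3*V**3/2)
x(-8/(-4), 1)*(-13 - 134) = (3*(-8/(-4))**3/2)*(-13 - 134) = (3*(-1/4*(-8))**3/2)*(-147) = ((3/2)*2**3)*(-147) = ((3/2)*8)*(-147) = 12*(-147) = -1764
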